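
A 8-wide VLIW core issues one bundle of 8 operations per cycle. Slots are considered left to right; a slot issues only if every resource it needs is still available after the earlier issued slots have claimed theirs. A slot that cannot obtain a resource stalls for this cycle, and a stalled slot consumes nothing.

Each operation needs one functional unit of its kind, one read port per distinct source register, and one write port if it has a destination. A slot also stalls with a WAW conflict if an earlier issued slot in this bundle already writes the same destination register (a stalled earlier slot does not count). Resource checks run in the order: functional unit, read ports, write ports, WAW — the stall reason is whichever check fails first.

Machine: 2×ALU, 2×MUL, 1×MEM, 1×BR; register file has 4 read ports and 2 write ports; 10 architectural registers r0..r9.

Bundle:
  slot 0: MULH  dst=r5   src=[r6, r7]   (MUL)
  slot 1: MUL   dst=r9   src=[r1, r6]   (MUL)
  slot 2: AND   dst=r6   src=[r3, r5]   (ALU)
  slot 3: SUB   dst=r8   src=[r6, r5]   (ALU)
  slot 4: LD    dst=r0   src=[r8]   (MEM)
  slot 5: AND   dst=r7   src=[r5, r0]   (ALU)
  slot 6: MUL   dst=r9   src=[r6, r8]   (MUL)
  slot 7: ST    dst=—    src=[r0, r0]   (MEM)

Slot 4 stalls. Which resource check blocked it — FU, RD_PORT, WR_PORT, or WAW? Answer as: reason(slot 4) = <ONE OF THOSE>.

#0 MUL src=r6,r7 dispatched  <A:2 Mu:1 Ld:1 B:1 rd:2 wr:1>
#1 MUL src=r1,r6 dispatched  <A:2 Mu:0 Ld:1 B:1 rd:0 wr:0>
#2 ALU src=r3,r5 held:RD_PORT  <A:2 Mu:0 Ld:1 B:1 rd:0 wr:0>
#3 ALU src=r6,r5 held:RD_PORT  <A:2 Mu:0 Ld:1 B:1 rd:0 wr:0>
#4 MEM src=r8 held:RD_PORT  <A:2 Mu:0 Ld:1 B:1 rd:0 wr:0>
#5 ALU src=r5,r0 held:RD_PORT  <A:2 Mu:0 Ld:1 B:1 rd:0 wr:0>
#6 MUL src=r6,r8 held:FU  <A:2 Mu:0 Ld:1 B:1 rd:0 wr:0>
#7 MEM src=r0,r0 held:RD_PORT  <A:2 Mu:0 Ld:1 B:1 rd:0 wr:0>

reason(slot 4) = RD_PORT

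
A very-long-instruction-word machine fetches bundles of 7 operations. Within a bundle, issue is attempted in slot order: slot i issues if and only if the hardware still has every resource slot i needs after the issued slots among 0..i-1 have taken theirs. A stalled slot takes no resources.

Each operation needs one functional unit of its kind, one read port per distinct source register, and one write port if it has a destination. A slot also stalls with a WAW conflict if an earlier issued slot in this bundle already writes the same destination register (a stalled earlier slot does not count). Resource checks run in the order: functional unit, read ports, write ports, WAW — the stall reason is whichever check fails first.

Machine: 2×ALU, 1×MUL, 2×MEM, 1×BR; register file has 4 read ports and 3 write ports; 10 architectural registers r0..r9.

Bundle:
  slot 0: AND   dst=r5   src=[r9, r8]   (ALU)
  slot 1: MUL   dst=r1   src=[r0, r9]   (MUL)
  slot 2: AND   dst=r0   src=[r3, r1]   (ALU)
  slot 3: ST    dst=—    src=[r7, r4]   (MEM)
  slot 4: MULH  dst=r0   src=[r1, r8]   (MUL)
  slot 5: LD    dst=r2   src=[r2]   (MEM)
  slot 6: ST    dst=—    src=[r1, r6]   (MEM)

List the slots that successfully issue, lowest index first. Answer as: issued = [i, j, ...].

slot 0 (ALU): ISSUE — free A1,Mu1,Ld2,B1 rp2 wp2
slot 1 (MUL): ISSUE — free A1,Mu0,Ld2,B1 rp0 wp1
slot 2 (ALU): stall RD_PORT — free A1,Mu0,Ld2,B1 rp0 wp1
slot 3 (MEM): stall RD_PORT — free A1,Mu0,Ld2,B1 rp0 wp1
slot 4 (MUL): stall FU — free A1,Mu0,Ld2,B1 rp0 wp1
slot 5 (MEM): stall RD_PORT — free A1,Mu0,Ld2,B1 rp0 wp1
slot 6 (MEM): stall RD_PORT — free A1,Mu0,Ld2,B1 rp0 wp1

issued = [0, 1]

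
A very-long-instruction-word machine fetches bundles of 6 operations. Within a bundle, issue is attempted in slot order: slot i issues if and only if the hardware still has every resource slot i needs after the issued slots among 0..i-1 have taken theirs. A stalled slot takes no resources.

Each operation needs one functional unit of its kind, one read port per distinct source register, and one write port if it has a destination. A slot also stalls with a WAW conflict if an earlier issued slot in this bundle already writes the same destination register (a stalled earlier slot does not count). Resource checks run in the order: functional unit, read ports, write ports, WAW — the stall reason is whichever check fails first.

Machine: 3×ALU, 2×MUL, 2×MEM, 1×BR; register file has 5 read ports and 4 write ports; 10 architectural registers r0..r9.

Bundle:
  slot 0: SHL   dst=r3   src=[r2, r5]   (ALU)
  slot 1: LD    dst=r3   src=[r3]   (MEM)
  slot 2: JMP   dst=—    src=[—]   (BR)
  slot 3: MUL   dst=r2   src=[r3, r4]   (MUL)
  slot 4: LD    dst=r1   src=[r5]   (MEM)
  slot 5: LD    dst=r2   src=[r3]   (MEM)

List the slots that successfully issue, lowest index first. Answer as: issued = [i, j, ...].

(0) want 1×ALU +2rd +1wr — yes → AL2|MU2|ME2|BR1|rd3|wr3
(1) want 1×MEM +1rd +1wr — WAW → AL2|MU2|ME2|BR1|rd3|wr3
(2) want 1×BR +0rd +0wr — yes → AL2|MU2|ME2|BR0|rd3|wr3
(3) want 1×MUL +2rd +1wr — yes → AL2|MU1|ME2|BR0|rd1|wr2
(4) want 1×MEM +1rd +1wr — yes → AL2|MU1|ME1|BR0|rd0|wr1
(5) want 1×MEM +1rd +1wr — RD_PORT → AL2|MU1|ME1|BR0|rd0|wr1

issued = [0, 2, 3, 4]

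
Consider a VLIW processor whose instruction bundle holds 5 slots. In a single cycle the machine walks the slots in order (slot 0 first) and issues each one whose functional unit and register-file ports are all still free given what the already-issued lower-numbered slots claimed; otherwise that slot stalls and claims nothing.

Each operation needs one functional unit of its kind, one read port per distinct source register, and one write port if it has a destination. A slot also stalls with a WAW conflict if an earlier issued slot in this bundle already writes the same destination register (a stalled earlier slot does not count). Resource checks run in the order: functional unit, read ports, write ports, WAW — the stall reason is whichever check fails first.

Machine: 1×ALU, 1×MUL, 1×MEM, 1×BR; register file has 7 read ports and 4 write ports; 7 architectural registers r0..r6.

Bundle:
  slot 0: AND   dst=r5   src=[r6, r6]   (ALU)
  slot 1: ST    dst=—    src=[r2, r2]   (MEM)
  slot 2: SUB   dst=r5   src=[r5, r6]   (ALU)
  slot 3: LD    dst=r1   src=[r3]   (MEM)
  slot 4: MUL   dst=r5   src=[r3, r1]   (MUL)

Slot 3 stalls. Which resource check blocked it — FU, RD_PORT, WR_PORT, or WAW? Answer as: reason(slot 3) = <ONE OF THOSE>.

reason(slot 3) = FU

  0. ALU→r5 ⇒ go  {0A/1Mu/1Ld/1B | 6r 3w}
  1. MEM ⇒ go  {0A/1Mu/0Ld/1B | 5r 3w}
  2. ALU→r5 ⇒ no(FU)  {0A/1Mu/0Ld/1B | 5r 3w}
  3. MEM→r1 ⇒ no(FU)  {0A/1Mu/0Ld/1B | 5r 3w}
  4. MUL→r5 ⇒ no(WAW)  {0A/1Mu/0Ld/1B | 5r 3w}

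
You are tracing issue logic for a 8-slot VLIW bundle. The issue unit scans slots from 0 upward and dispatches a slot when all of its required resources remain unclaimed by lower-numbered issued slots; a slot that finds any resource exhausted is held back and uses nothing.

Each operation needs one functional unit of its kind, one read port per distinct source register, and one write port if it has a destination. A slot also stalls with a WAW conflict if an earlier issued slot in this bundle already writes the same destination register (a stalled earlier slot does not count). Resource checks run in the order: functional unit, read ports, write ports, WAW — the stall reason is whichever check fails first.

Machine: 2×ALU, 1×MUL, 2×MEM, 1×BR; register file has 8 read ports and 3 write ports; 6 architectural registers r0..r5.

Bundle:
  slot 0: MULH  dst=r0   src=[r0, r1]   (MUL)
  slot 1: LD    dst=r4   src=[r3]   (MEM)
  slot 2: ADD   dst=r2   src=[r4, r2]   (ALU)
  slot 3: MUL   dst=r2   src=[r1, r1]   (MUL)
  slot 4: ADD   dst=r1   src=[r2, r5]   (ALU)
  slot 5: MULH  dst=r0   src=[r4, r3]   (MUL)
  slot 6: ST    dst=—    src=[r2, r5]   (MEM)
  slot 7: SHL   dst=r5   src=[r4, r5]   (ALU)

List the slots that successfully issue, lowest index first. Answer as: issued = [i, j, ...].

issued = [0, 1, 2, 6]

[0] MUL needs rd=2 wr=1: ok; after: ALU=2 MUL=0 MEM=2 BR=1, R=6, W=2
[1] MEM needs rd=1 wr=1: ok; after: ALU=2 MUL=0 MEM=1 BR=1, R=5, W=1
[2] ALU needs rd=2 wr=1: ok; after: ALU=1 MUL=0 MEM=1 BR=1, R=3, W=0
[3] MUL needs rd=1 wr=1: FU; after: ALU=1 MUL=0 MEM=1 BR=1, R=3, W=0
[4] ALU needs rd=2 wr=1: WR_PORT; after: ALU=1 MUL=0 MEM=1 BR=1, R=3, W=0
[5] MUL needs rd=2 wr=1: FU; after: ALU=1 MUL=0 MEM=1 BR=1, R=3, W=0
[6] MEM needs rd=2 wr=0: ok; after: ALU=1 MUL=0 MEM=0 BR=1, R=1, W=0
[7] ALU needs rd=2 wr=1: RD_PORT; after: ALU=1 MUL=0 MEM=0 BR=1, R=1, W=0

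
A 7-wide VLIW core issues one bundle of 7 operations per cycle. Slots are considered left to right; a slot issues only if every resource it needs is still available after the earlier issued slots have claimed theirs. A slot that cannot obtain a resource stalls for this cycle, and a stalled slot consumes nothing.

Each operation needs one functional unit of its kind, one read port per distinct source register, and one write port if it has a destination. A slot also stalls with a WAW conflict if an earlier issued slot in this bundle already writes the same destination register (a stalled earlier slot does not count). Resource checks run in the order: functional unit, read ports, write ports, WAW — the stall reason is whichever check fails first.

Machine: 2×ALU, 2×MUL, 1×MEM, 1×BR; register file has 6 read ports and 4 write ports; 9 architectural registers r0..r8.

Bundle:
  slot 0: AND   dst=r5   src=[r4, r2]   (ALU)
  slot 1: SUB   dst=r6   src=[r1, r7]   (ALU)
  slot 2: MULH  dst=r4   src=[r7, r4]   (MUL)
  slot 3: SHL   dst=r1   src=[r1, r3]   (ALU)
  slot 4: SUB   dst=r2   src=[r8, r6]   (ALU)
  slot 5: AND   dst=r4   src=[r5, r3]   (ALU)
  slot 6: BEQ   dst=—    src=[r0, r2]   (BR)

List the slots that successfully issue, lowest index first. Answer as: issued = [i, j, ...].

slot 0 (ALU): ISSUE — free A1,Mu2,Ld1,B1 rp4 wp3
slot 1 (ALU): ISSUE — free A0,Mu2,Ld1,B1 rp2 wp2
slot 2 (MUL): ISSUE — free A0,Mu1,Ld1,B1 rp0 wp1
slot 3 (ALU): stall FU — free A0,Mu1,Ld1,B1 rp0 wp1
slot 4 (ALU): stall FU — free A0,Mu1,Ld1,B1 rp0 wp1
slot 5 (ALU): stall FU — free A0,Mu1,Ld1,B1 rp0 wp1
slot 6 (BR): stall RD_PORT — free A0,Mu1,Ld1,B1 rp0 wp1

issued = [0, 1, 2]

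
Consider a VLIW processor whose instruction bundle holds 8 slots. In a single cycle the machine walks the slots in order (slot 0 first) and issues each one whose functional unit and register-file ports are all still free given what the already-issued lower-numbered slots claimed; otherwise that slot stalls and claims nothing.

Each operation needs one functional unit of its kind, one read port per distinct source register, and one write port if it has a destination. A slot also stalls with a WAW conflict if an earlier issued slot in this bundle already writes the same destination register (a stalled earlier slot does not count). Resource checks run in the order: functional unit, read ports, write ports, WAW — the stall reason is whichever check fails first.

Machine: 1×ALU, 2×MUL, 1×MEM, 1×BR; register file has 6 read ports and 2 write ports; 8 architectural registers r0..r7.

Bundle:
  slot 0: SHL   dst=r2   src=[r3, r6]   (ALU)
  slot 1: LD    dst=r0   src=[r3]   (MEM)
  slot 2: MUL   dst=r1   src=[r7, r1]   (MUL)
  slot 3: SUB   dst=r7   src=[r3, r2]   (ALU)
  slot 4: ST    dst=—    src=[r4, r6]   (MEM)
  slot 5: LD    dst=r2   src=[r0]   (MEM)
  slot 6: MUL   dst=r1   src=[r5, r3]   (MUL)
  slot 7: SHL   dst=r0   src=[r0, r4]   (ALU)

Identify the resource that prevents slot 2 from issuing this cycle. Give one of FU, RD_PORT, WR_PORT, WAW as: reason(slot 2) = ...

(0) want 1×ALU +2rd +1wr — yes → AL0|MU2|ME1|BR1|rd4|wr1
(1) want 1×MEM +1rd +1wr — yes → AL0|MU2|ME0|BR1|rd3|wr0
(2) want 1×MUL +2rd +1wr — WR_PORT → AL0|MU2|ME0|BR1|rd3|wr0
(3) want 1×ALU +2rd +1wr — FU → AL0|MU2|ME0|BR1|rd3|wr0
(4) want 1×MEM +2rd +0wr — FU → AL0|MU2|ME0|BR1|rd3|wr0
(5) want 1×MEM +1rd +1wr — FU → AL0|MU2|ME0|BR1|rd3|wr0
(6) want 1×MUL +2rd +1wr — WR_PORT → AL0|MU2|ME0|BR1|rd3|wr0
(7) want 1×ALU +2rd +1wr — FU → AL0|MU2|ME0|BR1|rd3|wr0

reason(slot 2) = WR_PORT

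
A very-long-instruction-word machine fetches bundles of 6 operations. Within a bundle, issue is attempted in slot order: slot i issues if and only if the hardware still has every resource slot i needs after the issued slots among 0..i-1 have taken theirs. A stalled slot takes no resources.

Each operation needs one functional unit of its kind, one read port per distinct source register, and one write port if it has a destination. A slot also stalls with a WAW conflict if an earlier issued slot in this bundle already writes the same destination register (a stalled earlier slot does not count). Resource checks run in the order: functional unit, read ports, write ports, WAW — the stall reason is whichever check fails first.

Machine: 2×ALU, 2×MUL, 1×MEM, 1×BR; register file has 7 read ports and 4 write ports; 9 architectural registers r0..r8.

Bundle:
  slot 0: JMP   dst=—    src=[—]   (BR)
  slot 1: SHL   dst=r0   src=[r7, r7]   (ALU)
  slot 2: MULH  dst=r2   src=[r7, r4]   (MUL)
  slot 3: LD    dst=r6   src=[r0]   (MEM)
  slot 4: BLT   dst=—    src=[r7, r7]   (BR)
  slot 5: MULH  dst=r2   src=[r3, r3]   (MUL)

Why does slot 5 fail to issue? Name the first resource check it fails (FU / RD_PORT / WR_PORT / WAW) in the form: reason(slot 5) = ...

reason(slot 5) = WAW

  0. BR ⇒ go  {2A/2Mu/1Ld/0B | 7r 4w}
  1. ALU→r0 ⇒ go  {1A/2Mu/1Ld/0B | 6r 3w}
  2. MUL→r2 ⇒ go  {1A/1Mu/1Ld/0B | 4r 2w}
  3. MEM→r6 ⇒ go  {1A/1Mu/0Ld/0B | 3r 1w}
  4. BR ⇒ no(FU)  {1A/1Mu/0Ld/0B | 3r 1w}
  5. MUL→r2 ⇒ no(WAW)  {1A/1Mu/0Ld/0B | 3r 1w}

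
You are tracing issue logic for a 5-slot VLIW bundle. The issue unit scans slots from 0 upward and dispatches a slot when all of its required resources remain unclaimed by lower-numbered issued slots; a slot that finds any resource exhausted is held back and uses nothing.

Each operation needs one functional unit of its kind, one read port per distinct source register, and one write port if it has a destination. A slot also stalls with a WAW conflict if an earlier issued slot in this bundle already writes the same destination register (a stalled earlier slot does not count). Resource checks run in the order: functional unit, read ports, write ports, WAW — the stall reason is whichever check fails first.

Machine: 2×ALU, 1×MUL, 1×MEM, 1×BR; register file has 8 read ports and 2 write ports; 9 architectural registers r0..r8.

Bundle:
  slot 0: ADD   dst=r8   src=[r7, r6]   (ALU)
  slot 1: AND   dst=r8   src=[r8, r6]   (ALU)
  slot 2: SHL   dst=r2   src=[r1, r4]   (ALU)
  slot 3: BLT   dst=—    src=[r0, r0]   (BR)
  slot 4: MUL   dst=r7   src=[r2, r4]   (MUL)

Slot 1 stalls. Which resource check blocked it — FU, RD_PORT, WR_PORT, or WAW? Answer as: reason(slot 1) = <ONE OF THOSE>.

  0. ALU→r8 ⇒ go  {1A/1Mu/1Ld/1B | 6r 1w}
  1. ALU→r8 ⇒ no(WAW)  {1A/1Mu/1Ld/1B | 6r 1w}
  2. ALU→r2 ⇒ go  {0A/1Mu/1Ld/1B | 4r 0w}
  3. BR ⇒ go  {0A/1Mu/1Ld/0B | 3r 0w}
  4. MUL→r7 ⇒ no(WR_PORT)  {0A/1Mu/1Ld/0B | 3r 0w}

reason(slot 1) = WAW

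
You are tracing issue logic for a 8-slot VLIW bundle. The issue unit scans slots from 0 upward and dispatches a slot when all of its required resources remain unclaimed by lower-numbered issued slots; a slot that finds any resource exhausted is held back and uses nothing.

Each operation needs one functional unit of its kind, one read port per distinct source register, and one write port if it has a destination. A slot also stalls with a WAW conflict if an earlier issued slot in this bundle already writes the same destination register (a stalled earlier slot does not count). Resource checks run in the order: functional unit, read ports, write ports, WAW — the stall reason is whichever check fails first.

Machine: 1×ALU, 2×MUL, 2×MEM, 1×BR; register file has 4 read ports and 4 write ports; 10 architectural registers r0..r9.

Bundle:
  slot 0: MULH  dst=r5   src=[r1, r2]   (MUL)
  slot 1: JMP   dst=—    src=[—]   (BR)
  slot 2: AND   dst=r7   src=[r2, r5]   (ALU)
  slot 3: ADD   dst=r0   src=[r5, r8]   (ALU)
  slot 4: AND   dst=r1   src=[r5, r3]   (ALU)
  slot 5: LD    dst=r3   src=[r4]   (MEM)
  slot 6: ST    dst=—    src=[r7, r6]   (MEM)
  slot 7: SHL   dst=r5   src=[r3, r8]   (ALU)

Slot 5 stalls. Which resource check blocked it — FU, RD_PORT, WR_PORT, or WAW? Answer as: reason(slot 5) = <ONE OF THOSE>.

reason(slot 5) = RD_PORT

[0] MUL needs rd=2 wr=1: ok; after: ALU=1 MUL=1 MEM=2 BR=1, R=2, W=3
[1] BR needs rd=0 wr=0: ok; after: ALU=1 MUL=1 MEM=2 BR=0, R=2, W=3
[2] ALU needs rd=2 wr=1: ok; after: ALU=0 MUL=1 MEM=2 BR=0, R=0, W=2
[3] ALU needs rd=2 wr=1: FU; after: ALU=0 MUL=1 MEM=2 BR=0, R=0, W=2
[4] ALU needs rd=2 wr=1: FU; after: ALU=0 MUL=1 MEM=2 BR=0, R=0, W=2
[5] MEM needs rd=1 wr=1: RD_PORT; after: ALU=0 MUL=1 MEM=2 BR=0, R=0, W=2
[6] MEM needs rd=2 wr=0: RD_PORT; after: ALU=0 MUL=1 MEM=2 BR=0, R=0, W=2
[7] ALU needs rd=2 wr=1: FU; after: ALU=0 MUL=1 MEM=2 BR=0, R=0, W=2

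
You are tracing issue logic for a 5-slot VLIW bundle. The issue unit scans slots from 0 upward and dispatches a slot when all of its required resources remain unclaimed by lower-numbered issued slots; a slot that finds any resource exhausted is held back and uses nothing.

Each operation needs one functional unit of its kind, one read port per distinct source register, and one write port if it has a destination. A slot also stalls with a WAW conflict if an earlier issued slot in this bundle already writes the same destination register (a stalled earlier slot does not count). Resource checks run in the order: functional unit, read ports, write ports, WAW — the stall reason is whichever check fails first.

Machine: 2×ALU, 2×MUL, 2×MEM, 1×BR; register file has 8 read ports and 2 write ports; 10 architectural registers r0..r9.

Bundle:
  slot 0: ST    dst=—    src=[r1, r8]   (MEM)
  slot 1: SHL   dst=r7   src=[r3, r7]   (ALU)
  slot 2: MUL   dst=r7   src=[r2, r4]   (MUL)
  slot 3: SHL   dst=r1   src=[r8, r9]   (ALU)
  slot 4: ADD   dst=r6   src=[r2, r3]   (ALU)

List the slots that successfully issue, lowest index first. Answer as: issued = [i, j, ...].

issued = [0, 1, 3]

  0. MEM ⇒ go  {2A/2Mu/1Ld/1B | 6r 2w}
  1. ALU→r7 ⇒ go  {1A/2Mu/1Ld/1B | 4r 1w}
  2. MUL→r7 ⇒ no(WAW)  {1A/2Mu/1Ld/1B | 4r 1w}
  3. ALU→r1 ⇒ go  {0A/2Mu/1Ld/1B | 2r 0w}
  4. ALU→r6 ⇒ no(FU)  {0A/2Mu/1Ld/1B | 2r 0w}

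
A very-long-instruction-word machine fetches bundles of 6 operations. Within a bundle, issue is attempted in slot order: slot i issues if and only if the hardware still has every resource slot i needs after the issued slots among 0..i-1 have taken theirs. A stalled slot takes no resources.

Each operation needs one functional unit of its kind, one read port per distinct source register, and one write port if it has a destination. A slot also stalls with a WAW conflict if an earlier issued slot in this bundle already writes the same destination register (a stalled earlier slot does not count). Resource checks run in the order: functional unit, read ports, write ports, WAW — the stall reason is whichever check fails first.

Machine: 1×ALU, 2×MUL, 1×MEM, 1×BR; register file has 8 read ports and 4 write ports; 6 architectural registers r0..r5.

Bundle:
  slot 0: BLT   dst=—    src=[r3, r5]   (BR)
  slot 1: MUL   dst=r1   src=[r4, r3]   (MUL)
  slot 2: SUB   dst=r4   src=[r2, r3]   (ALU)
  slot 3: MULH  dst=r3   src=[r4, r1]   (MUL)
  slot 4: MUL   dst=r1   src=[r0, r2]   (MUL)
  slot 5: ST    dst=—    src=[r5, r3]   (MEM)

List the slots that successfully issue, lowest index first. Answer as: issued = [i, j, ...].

  0. BR ⇒ go  {1A/2Mu/1Ld/0B | 6r 4w}
  1. MUL→r1 ⇒ go  {1A/1Mu/1Ld/0B | 4r 3w}
  2. ALU→r4 ⇒ go  {0A/1Mu/1Ld/0B | 2r 2w}
  3. MUL→r3 ⇒ go  {0A/0Mu/1Ld/0B | 0r 1w}
  4. MUL→r1 ⇒ no(FU)  {0A/0Mu/1Ld/0B | 0r 1w}
  5. MEM ⇒ no(RD_PORT)  {0A/0Mu/1Ld/0B | 0r 1w}

issued = [0, 1, 2, 3]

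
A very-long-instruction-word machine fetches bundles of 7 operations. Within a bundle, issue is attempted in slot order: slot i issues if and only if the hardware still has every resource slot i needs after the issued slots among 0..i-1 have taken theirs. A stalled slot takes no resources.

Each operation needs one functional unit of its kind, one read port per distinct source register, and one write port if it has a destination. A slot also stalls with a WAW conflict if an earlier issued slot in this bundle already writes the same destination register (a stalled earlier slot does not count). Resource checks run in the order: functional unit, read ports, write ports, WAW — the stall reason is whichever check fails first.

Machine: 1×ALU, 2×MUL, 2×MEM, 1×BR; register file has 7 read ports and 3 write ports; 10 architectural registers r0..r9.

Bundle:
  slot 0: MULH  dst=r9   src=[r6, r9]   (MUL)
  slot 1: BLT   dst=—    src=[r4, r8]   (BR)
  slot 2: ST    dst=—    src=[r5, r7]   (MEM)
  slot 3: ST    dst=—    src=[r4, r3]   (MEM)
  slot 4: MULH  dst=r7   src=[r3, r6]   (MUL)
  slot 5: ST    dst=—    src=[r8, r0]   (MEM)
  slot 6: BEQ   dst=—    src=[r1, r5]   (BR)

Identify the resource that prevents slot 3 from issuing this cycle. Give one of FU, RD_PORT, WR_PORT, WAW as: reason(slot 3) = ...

[0] MUL needs rd=2 wr=1: ok; after: ALU=1 MUL=1 MEM=2 BR=1, R=5, W=2
[1] BR needs rd=2 wr=0: ok; after: ALU=1 MUL=1 MEM=2 BR=0, R=3, W=2
[2] MEM needs rd=2 wr=0: ok; after: ALU=1 MUL=1 MEM=1 BR=0, R=1, W=2
[3] MEM needs rd=2 wr=0: RD_PORT; after: ALU=1 MUL=1 MEM=1 BR=0, R=1, W=2
[4] MUL needs rd=2 wr=1: RD_PORT; after: ALU=1 MUL=1 MEM=1 BR=0, R=1, W=2
[5] MEM needs rd=2 wr=0: RD_PORT; after: ALU=1 MUL=1 MEM=1 BR=0, R=1, W=2
[6] BR needs rd=2 wr=0: FU; after: ALU=1 MUL=1 MEM=1 BR=0, R=1, W=2

reason(slot 3) = RD_PORT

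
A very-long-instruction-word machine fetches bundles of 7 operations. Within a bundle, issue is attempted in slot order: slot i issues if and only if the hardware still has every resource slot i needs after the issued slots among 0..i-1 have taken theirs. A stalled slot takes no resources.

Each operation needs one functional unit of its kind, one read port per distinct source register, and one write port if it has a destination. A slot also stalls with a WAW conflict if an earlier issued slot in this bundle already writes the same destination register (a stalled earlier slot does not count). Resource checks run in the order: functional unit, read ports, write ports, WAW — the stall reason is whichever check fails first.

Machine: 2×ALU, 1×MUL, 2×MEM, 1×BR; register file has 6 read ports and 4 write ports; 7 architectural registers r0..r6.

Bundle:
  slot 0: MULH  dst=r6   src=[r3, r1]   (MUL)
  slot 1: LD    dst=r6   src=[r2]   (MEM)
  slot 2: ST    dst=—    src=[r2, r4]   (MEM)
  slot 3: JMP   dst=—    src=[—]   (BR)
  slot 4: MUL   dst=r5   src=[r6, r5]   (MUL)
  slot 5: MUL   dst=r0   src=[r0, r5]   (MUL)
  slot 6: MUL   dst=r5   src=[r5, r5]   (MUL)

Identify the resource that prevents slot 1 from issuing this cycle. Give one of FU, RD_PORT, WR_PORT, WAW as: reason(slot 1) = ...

[0] MUL needs rd=2 wr=1: ok; after: ALU=2 MUL=0 MEM=2 BR=1, R=4, W=3
[1] MEM needs rd=1 wr=1: WAW; after: ALU=2 MUL=0 MEM=2 BR=1, R=4, W=3
[2] MEM needs rd=2 wr=0: ok; after: ALU=2 MUL=0 MEM=1 BR=1, R=2, W=3
[3] BR needs rd=0 wr=0: ok; after: ALU=2 MUL=0 MEM=1 BR=0, R=2, W=3
[4] MUL needs rd=2 wr=1: FU; after: ALU=2 MUL=0 MEM=1 BR=0, R=2, W=3
[5] MUL needs rd=2 wr=1: FU; after: ALU=2 MUL=0 MEM=1 BR=0, R=2, W=3
[6] MUL needs rd=1 wr=1: FU; after: ALU=2 MUL=0 MEM=1 BR=0, R=2, W=3

reason(slot 1) = WAW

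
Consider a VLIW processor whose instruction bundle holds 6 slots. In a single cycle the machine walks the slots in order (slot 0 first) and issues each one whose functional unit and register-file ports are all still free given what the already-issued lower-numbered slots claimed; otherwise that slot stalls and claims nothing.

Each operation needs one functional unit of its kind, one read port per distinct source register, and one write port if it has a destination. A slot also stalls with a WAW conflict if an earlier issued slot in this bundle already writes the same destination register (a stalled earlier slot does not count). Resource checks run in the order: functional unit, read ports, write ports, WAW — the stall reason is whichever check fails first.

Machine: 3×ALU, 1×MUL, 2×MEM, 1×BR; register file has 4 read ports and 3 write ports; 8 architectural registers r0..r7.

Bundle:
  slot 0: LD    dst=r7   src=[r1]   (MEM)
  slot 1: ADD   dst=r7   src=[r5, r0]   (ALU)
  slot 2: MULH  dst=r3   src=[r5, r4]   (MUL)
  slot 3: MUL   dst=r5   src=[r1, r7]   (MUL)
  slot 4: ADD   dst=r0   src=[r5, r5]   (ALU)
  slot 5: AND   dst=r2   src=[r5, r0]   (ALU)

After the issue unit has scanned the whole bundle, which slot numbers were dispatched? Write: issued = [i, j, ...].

issued = [0, 2, 4]

slot 0 (MEM): ISSUE — free A3,Mu1,Ld1,B1 rp3 wp2
slot 1 (ALU): stall WAW — free A3,Mu1,Ld1,B1 rp3 wp2
slot 2 (MUL): ISSUE — free A3,Mu0,Ld1,B1 rp1 wp1
slot 3 (MUL): stall FU — free A3,Mu0,Ld1,B1 rp1 wp1
slot 4 (ALU): ISSUE — free A2,Mu0,Ld1,B1 rp0 wp0
slot 5 (ALU): stall RD_PORT — free A2,Mu0,Ld1,B1 rp0 wp0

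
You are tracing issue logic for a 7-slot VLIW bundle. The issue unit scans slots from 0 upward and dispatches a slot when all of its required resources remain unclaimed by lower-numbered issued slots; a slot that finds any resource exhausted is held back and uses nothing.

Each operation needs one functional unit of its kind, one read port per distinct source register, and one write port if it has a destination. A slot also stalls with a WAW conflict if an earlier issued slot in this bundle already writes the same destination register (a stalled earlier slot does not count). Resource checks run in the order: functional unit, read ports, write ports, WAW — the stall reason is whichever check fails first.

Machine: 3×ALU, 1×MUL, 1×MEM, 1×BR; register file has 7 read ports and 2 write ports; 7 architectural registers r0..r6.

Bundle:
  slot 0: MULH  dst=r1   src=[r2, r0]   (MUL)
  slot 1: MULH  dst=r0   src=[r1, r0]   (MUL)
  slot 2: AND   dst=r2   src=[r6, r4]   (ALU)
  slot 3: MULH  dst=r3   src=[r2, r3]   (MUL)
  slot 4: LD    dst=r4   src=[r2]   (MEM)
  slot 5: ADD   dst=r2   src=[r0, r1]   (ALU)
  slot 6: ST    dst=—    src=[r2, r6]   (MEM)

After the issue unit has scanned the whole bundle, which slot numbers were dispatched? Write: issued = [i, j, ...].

#0 MUL src=r2,r0 dispatched  <A:3 Mu:0 Ld:1 B:1 rd:5 wr:1>
#1 MUL src=r1,r0 held:FU  <A:3 Mu:0 Ld:1 B:1 rd:5 wr:1>
#2 ALU src=r6,r4 dispatched  <A:2 Mu:0 Ld:1 B:1 rd:3 wr:0>
#3 MUL src=r2,r3 held:FU  <A:2 Mu:0 Ld:1 B:1 rd:3 wr:0>
#4 MEM src=r2 held:WR_PORT  <A:2 Mu:0 Ld:1 B:1 rd:3 wr:0>
#5 ALU src=r0,r1 held:WR_PORT  <A:2 Mu:0 Ld:1 B:1 rd:3 wr:0>
#6 MEM src=r2,r6 dispatched  <A:2 Mu:0 Ld:0 B:1 rd:1 wr:0>

issued = [0, 2, 6]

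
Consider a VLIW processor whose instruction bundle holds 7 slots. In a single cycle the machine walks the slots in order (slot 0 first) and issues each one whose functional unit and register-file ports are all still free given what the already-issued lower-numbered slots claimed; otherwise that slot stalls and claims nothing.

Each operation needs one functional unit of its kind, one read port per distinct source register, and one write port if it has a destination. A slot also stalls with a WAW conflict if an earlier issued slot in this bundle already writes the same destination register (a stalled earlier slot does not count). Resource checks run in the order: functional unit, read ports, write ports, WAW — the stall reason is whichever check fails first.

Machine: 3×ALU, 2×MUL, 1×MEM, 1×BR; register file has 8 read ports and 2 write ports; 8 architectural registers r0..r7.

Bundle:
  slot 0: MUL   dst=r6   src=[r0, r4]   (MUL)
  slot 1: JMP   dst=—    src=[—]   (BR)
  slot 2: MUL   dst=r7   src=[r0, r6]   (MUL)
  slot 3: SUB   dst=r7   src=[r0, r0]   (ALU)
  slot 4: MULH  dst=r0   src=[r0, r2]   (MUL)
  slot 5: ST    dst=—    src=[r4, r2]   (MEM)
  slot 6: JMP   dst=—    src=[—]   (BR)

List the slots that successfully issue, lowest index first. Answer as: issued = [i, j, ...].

issued = [0, 1, 2, 5]

#0 MUL src=r0,r4 dispatched  <A:3 Mu:1 Ld:1 B:1 rd:6 wr:1>
#1 BR src=- dispatched  <A:3 Mu:1 Ld:1 B:0 rd:6 wr:1>
#2 MUL src=r0,r6 dispatched  <A:3 Mu:0 Ld:1 B:0 rd:4 wr:0>
#3 ALU src=r0,r0 held:WR_PORT  <A:3 Mu:0 Ld:1 B:0 rd:4 wr:0>
#4 MUL src=r0,r2 held:FU  <A:3 Mu:0 Ld:1 B:0 rd:4 wr:0>
#5 MEM src=r4,r2 dispatched  <A:3 Mu:0 Ld:0 B:0 rd:2 wr:0>
#6 BR src=- held:FU  <A:3 Mu:0 Ld:0 B:0 rd:2 wr:0>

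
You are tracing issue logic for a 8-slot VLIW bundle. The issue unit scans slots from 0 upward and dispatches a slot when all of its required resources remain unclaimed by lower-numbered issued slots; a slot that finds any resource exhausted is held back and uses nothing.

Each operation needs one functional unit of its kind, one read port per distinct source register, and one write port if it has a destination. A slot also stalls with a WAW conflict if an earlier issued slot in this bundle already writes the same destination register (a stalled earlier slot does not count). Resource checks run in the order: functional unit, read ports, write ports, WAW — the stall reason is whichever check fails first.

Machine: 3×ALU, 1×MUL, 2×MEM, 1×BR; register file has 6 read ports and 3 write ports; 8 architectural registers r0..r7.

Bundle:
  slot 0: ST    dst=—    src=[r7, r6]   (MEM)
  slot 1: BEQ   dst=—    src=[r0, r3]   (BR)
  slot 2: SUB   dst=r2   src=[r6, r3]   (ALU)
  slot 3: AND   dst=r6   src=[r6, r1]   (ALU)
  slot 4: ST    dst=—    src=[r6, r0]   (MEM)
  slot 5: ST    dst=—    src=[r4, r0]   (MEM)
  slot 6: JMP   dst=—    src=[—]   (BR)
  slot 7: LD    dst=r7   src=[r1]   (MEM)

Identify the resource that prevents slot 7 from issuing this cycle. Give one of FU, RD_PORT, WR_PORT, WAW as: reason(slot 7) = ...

reason(slot 7) = RD_PORT

(0) want 1×MEM +2rd +0wr — yes → AL3|MU1|ME1|BR1|rd4|wr3
(1) want 1×BR +2rd +0wr — yes → AL3|MU1|ME1|BR0|rd2|wr3
(2) want 1×ALU +2rd +1wr — yes → AL2|MU1|ME1|BR0|rd0|wr2
(3) want 1×ALU +2rd +1wr — RD_PORT → AL2|MU1|ME1|BR0|rd0|wr2
(4) want 1×MEM +2rd +0wr — RD_PORT → AL2|MU1|ME1|BR0|rd0|wr2
(5) want 1×MEM +2rd +0wr — RD_PORT → AL2|MU1|ME1|BR0|rd0|wr2
(6) want 1×BR +0rd +0wr — FU → AL2|MU1|ME1|BR0|rd0|wr2
(7) want 1×MEM +1rd +1wr — RD_PORT → AL2|MU1|ME1|BR0|rd0|wr2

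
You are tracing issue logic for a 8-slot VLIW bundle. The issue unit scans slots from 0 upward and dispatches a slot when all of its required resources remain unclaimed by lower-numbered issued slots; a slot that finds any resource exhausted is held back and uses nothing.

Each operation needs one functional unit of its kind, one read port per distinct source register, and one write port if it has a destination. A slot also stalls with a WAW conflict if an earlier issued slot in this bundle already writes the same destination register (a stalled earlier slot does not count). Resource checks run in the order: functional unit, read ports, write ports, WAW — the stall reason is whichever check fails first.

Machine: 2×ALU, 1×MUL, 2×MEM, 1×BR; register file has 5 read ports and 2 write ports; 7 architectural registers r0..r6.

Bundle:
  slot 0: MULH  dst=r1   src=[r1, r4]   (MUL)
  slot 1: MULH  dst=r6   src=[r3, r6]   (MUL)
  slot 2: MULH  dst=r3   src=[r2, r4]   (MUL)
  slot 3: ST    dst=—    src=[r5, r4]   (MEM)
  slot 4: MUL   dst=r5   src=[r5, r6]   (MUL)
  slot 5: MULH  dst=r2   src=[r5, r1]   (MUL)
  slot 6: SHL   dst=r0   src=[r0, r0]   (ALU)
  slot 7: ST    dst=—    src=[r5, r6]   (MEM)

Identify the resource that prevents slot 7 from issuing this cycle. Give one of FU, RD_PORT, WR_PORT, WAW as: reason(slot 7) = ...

(0) want 1×MUL +2rd +1wr — yes → AL2|MU0|ME2|BR1|rd3|wr1
(1) want 1×MUL +2rd +1wr — FU → AL2|MU0|ME2|BR1|rd3|wr1
(2) want 1×MUL +2rd +1wr — FU → AL2|MU0|ME2|BR1|rd3|wr1
(3) want 1×MEM +2rd +0wr — yes → AL2|MU0|ME1|BR1|rd1|wr1
(4) want 1×MUL +2rd +1wr — FU → AL2|MU0|ME1|BR1|rd1|wr1
(5) want 1×MUL +2rd +1wr — FU → AL2|MU0|ME1|BR1|rd1|wr1
(6) want 1×ALU +1rd +1wr — yes → AL1|MU0|ME1|BR1|rd0|wr0
(7) want 1×MEM +2rd +0wr — RD_PORT → AL1|MU0|ME1|BR1|rd0|wr0

reason(slot 7) = RD_PORT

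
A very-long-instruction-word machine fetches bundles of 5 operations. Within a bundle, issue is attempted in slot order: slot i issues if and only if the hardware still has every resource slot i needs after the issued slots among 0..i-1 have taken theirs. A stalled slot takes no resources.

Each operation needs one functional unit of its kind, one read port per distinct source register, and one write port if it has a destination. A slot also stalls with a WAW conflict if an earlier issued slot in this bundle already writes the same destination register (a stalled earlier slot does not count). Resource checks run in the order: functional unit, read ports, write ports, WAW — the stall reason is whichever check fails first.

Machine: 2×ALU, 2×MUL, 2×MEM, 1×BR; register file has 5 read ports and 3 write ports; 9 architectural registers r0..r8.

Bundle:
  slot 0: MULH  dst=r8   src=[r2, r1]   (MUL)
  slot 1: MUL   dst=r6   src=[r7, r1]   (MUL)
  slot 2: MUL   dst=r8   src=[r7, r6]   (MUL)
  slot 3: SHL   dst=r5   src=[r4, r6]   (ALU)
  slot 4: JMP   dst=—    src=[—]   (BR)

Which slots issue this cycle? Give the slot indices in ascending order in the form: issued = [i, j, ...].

issued = [0, 1, 4]

[0] MUL needs rd=2 wr=1: ok; after: ALU=2 MUL=1 MEM=2 BR=1, R=3, W=2
[1] MUL needs rd=2 wr=1: ok; after: ALU=2 MUL=0 MEM=2 BR=1, R=1, W=1
[2] MUL needs rd=2 wr=1: FU; after: ALU=2 MUL=0 MEM=2 BR=1, R=1, W=1
[3] ALU needs rd=2 wr=1: RD_PORT; after: ALU=2 MUL=0 MEM=2 BR=1, R=1, W=1
[4] BR needs rd=0 wr=0: ok; after: ALU=2 MUL=0 MEM=2 BR=0, R=1, W=1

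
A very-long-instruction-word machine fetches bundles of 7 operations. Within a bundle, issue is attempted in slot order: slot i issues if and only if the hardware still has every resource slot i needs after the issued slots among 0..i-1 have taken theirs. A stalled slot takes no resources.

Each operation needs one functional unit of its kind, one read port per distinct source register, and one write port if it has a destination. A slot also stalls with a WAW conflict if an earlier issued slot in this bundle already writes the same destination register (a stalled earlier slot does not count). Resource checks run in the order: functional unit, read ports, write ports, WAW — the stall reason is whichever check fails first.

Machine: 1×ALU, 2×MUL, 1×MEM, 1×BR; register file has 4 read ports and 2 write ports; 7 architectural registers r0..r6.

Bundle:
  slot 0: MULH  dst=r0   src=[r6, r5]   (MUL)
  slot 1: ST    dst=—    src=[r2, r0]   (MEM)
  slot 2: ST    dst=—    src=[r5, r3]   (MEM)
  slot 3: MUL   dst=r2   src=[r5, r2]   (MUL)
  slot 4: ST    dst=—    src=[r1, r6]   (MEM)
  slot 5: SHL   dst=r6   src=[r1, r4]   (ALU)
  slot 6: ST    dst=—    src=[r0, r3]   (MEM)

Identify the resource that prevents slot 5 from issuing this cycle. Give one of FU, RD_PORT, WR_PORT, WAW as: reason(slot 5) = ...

  0. MUL→r0 ⇒ go  {1A/1Mu/1Ld/1B | 2r 1w}
  1. MEM ⇒ go  {1A/1Mu/0Ld/1B | 0r 1w}
  2. MEM ⇒ no(FU)  {1A/1Mu/0Ld/1B | 0r 1w}
  3. MUL→r2 ⇒ no(RD_PORT)  {1A/1Mu/0Ld/1B | 0r 1w}
  4. MEM ⇒ no(FU)  {1A/1Mu/0Ld/1B | 0r 1w}
  5. ALU→r6 ⇒ no(RD_PORT)  {1A/1Mu/0Ld/1B | 0r 1w}
  6. MEM ⇒ no(FU)  {1A/1Mu/0Ld/1B | 0r 1w}

reason(slot 5) = RD_PORT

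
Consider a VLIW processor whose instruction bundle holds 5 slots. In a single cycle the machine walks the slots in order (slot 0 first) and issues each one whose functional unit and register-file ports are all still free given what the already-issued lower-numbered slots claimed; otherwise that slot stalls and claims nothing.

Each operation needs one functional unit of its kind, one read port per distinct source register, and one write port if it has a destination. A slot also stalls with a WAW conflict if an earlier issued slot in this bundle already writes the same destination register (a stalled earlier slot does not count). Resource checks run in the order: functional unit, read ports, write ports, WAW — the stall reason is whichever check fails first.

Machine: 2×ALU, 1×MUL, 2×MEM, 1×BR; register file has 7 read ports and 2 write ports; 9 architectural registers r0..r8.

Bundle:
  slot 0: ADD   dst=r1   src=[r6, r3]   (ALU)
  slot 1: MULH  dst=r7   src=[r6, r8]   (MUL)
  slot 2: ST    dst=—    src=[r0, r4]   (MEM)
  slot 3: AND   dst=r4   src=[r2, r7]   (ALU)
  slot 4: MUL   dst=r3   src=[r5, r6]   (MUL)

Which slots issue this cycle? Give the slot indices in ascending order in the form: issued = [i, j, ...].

issued = [0, 1, 2]

#0 ALU src=r6,r3 dispatched  <A:1 Mu:1 Ld:2 B:1 rd:5 wr:1>
#1 MUL src=r6,r8 dispatched  <A:1 Mu:0 Ld:2 B:1 rd:3 wr:0>
#2 MEM src=r0,r4 dispatched  <A:1 Mu:0 Ld:1 B:1 rd:1 wr:0>
#3 ALU src=r2,r7 held:RD_PORT  <A:1 Mu:0 Ld:1 B:1 rd:1 wr:0>
#4 MUL src=r5,r6 held:FU  <A:1 Mu:0 Ld:1 B:1 rd:1 wr:0>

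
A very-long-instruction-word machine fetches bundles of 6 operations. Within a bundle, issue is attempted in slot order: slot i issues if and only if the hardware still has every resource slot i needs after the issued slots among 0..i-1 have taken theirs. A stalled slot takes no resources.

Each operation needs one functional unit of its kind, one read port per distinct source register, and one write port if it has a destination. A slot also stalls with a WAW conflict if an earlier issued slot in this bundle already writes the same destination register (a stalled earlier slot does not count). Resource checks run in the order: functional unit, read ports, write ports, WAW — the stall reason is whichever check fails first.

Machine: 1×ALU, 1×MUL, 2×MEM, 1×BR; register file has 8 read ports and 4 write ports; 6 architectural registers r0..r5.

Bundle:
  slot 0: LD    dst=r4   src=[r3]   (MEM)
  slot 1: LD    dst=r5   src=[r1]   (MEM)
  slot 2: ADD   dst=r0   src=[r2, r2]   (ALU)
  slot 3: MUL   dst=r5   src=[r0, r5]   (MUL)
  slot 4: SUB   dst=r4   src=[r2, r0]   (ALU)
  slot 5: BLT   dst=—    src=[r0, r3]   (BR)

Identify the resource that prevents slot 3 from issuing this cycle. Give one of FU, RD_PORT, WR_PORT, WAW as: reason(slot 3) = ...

reason(slot 3) = WAW

slot 0 (MEM): ISSUE — free A1,Mu1,Ld1,B1 rp7 wp3
slot 1 (MEM): ISSUE — free A1,Mu1,Ld0,B1 rp6 wp2
slot 2 (ALU): ISSUE — free A0,Mu1,Ld0,B1 rp5 wp1
slot 3 (MUL): stall WAW — free A0,Mu1,Ld0,B1 rp5 wp1
slot 4 (ALU): stall FU — free A0,Mu1,Ld0,B1 rp5 wp1
slot 5 (BR): ISSUE — free A0,Mu1,Ld0,B0 rp3 wp1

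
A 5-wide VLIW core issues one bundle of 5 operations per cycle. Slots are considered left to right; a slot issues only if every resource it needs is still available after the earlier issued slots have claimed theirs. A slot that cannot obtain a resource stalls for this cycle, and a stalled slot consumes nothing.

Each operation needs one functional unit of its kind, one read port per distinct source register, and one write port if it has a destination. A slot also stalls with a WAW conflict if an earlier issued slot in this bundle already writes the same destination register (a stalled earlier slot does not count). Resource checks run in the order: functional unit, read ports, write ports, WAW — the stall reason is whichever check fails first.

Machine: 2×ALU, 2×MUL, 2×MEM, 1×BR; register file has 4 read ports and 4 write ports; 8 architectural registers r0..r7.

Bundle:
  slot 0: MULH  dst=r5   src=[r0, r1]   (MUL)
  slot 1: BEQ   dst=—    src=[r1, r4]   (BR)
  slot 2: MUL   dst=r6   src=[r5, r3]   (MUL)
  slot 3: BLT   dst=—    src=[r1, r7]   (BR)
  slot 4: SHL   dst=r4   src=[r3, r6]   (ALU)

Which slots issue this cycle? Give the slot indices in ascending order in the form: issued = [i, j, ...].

slot 0 (MUL): ISSUE — free A2,Mu1,Ld2,B1 rp2 wp3
slot 1 (BR): ISSUE — free A2,Mu1,Ld2,B0 rp0 wp3
slot 2 (MUL): stall RD_PORT — free A2,Mu1,Ld2,B0 rp0 wp3
slot 3 (BR): stall FU — free A2,Mu1,Ld2,B0 rp0 wp3
slot 4 (ALU): stall RD_PORT — free A2,Mu1,Ld2,B0 rp0 wp3

issued = [0, 1]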